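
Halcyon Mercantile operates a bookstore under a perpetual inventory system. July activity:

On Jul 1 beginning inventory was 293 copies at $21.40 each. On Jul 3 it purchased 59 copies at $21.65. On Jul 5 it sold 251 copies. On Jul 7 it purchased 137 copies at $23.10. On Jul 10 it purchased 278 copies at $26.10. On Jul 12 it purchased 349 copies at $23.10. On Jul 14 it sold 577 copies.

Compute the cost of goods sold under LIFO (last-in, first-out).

Jul 5, 251 sold [LIFO — newest first]: 59 @ $21.65 + 192 @ $21.40 = $5,386.15
Jul 14, 577 sold [LIFO — newest first]: 349 @ $23.10 + 228 @ $26.10 = $14,012.70
Total COGS = $5,386.15 + $14,012.70 = $19,398.85
Ending inventory: 101 @ $21.40 + 137 @ $23.10 + 50 @ $26.10 = $6,631.10

COGS = $19,398.85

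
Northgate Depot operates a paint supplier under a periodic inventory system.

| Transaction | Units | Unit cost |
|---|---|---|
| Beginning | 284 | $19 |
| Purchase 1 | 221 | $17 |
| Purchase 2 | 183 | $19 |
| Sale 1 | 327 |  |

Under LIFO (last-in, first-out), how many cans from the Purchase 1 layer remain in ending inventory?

77

Sale 1 (327) [LIFO — newest first]: 183 @ $19 + 144 @ $17 = $5,925
Ending inventory: 284 @ $19 + 77 @ $17 = $6,705
Check: goods available $12,630 = COGS $5,925 + ending $6,705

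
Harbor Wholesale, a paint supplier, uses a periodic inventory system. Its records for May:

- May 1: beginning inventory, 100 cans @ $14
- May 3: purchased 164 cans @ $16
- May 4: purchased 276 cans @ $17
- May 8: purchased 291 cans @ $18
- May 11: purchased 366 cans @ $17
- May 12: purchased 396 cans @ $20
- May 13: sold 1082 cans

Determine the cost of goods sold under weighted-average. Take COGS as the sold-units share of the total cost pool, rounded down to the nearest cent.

COGS = $19,083.40

May 13, sell 1082: 1082/1593 × $28,096.00 → $19,083.40
Ending inventory (cost pool remaining) = $9,012.60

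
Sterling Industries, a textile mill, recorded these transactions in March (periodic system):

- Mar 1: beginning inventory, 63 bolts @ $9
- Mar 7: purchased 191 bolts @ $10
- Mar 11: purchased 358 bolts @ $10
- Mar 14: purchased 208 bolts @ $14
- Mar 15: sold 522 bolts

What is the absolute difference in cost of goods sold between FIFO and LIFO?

$895

FIFO COGS: 63 @ $9 + 191 @ $10 + 268 @ $10 = $5,157
LIFO COGS: 208 @ $14 + 314 @ $10 = $6,052
Difference = |$5,157 − $6,052| = $895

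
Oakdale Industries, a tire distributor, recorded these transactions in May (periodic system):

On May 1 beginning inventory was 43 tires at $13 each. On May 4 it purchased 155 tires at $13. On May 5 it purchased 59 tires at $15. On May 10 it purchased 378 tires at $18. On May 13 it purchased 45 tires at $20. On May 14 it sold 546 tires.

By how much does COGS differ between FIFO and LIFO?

$760

FIFO COGS: 43 @ $13 + 155 @ $13 + 59 @ $15 + 289 @ $18 = $8,661
LIFO COGS: 45 @ $20 + 378 @ $18 + 59 @ $15 + 64 @ $13 = $9,421
Difference = |$8,661 − $9,421| = $760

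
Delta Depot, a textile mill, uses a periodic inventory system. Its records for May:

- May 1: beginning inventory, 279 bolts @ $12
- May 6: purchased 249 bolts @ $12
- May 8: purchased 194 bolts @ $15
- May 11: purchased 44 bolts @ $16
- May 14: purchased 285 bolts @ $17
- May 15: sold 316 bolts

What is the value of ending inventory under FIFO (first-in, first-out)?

Ending inventory = $11,003

May 15, 316 sold [FIFO — oldest first]: 279 @ $12 + 37 @ $12 = $3,792
Ending inventory: 212 @ $12 + 194 @ $15 + 44 @ $16 + 285 @ $17 = $11,003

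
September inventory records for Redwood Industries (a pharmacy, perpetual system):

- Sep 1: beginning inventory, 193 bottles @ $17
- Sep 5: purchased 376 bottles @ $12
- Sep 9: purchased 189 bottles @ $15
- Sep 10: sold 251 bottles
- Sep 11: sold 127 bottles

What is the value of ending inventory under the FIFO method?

Sep 10, 251 sold [FIFO — oldest first]: 193 @ $17 + 58 @ $12 = $3,977
Sep 11, 127 sold [FIFO — oldest first]: 127 @ $12 = $1,524
Total COGS = $3,977 + $1,524 = $5,501
Ending inventory: 191 @ $12 + 189 @ $15 = $5,127
Check: goods available $10,628 = COGS $5,501 + ending $5,127

Ending inventory = $5,127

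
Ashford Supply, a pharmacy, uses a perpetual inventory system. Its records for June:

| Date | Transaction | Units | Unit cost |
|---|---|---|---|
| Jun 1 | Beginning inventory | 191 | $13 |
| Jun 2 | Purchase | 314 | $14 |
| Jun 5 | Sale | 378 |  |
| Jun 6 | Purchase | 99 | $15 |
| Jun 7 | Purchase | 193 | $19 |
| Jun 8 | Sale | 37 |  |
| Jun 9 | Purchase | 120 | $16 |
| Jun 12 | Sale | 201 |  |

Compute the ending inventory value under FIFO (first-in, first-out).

Jun 5, 378 sold [FIFO — oldest first]: 191 @ $13 + 187 @ $14 = $5,101
Jun 8, 37 sold [FIFO — oldest first]: 37 @ $14 = $518
Jun 12, 201 sold [FIFO — oldest first]: 90 @ $14 + 99 @ $15 + 12 @ $19 = $2,973
Total COGS = $5,101 + $518 + $2,973 = $8,592
Ending inventory: 181 @ $19 + 120 @ $16 = $5,359

Ending inventory = $5,359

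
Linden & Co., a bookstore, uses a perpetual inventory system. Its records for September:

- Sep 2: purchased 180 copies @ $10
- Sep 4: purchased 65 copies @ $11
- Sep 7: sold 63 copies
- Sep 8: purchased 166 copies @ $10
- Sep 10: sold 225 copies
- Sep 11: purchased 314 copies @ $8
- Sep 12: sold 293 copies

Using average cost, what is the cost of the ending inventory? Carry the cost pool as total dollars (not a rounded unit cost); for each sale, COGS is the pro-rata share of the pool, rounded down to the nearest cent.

After Sep 2: 180 on hand, pool $1,800.00 (≈ $10.0000 each)
After Sep 4: 245 on hand, pool $2,515.00 (≈ $10.2653 each)
Sep 7, sell 63: 63/245 × $2,515.00 → $646.71
After Sep 8: 348 on hand, pool $3,528.29 (≈ $10.1388 each)
Sep 10, sell 225: 225/348 × $3,528.29 → $2,281.22
After Sep 11: 437 on hand, pool $3,759.07 (≈ $8.6020 each)
Sep 12, sell 293: 293/437 × $3,759.07 → $2,520.38
Total COGS = $646.71 + $2,281.22 + $2,520.38 = $5,448.31
Ending inventory (cost pool remaining) = $1,238.69

Ending inventory = $1,238.69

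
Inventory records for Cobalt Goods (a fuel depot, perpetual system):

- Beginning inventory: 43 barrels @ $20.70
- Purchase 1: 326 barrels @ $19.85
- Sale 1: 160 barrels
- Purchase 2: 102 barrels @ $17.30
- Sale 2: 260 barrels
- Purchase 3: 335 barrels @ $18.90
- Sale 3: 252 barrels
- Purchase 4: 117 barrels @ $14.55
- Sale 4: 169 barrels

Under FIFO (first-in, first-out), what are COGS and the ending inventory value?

COGS = $15,966.55; ending inventory = $1,193.10

Sale 1 (160) [FIFO — oldest first]: 43 @ $20.70 + 117 @ $19.85 = $3,212.55
Sale 2 (260) [FIFO — oldest first]: 209 @ $19.85 + 51 @ $17.30 = $5,030.95
Sale 3 (252) [FIFO — oldest first]: 51 @ $17.30 + 201 @ $18.90 = $4,681.20
Sale 4 (169) [FIFO — oldest first]: 134 @ $18.90 + 35 @ $14.55 = $3,041.85
Total COGS = $3,212.55 + $5,030.95 + $4,681.20 + $3,041.85 = $15,966.55
Ending inventory: 82 @ $14.55 = $1,193.10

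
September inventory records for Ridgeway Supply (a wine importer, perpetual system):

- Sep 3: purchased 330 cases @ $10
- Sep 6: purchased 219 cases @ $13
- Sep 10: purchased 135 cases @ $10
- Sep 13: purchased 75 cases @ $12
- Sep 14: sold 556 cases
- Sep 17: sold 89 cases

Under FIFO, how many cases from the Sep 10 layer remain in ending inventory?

Sep 14, 556 sold [FIFO — oldest first]: 330 @ $10 + 219 @ $13 + 7 @ $10 = $6,217
Sep 17, 89 sold [FIFO — oldest first]: 89 @ $10 = $890
Total COGS = $6,217 + $890 = $7,107
Ending inventory: 39 @ $10 + 75 @ $12 = $1,290
Check: goods available $8,397 = COGS $7,107 + ending $1,290

39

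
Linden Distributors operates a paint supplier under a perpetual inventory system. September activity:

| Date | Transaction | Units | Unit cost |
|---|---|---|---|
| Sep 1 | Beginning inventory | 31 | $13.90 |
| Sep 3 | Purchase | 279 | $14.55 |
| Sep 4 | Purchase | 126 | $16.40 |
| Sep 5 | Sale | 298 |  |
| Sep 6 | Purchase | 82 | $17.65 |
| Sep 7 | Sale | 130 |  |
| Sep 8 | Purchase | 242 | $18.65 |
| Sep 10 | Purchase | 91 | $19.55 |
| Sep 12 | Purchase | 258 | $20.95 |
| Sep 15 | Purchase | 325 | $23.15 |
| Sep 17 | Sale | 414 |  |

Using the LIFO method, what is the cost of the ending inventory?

Sep 5, 298 sold [LIFO — newest first]: 126 @ $16.40 + 172 @ $14.55 = $4,569.00
Sep 7, 130 sold [LIFO — newest first]: 82 @ $17.65 + 48 @ $14.55 = $2,145.70
Sep 17, 414 sold [LIFO — newest first]: 325 @ $23.15 + 89 @ $20.95 = $9,388.30
Total COGS = $4,569.00 + $2,145.70 + $9,388.30 = $16,103.00
Ending inventory: 31 @ $13.90 + 59 @ $14.55 + 242 @ $18.65 + 91 @ $19.55 + 169 @ $20.95 = $11,122.25
Check: goods available $27,225.25 = COGS $16,103.00 + ending $11,122.25

Ending inventory = $11,122.25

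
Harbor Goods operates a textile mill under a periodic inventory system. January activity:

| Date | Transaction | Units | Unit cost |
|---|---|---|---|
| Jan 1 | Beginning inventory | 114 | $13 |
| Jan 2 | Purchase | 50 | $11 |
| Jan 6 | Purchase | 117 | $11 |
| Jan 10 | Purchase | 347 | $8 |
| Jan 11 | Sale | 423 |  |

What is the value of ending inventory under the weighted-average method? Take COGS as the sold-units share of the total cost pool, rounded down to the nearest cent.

Ending inventory = $1,989.61

Jan 11, sell 423: 423/628 × $6,095.00 → $4,105.39
Ending inventory (cost pool remaining) = $1,989.61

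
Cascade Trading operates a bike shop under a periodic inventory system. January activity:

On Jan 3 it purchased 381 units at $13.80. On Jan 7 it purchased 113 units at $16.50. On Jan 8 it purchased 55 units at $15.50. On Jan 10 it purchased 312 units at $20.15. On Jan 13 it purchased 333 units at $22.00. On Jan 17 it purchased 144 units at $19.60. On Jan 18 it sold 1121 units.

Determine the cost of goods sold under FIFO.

COGS = $19,981.60

Jan 18, 1121 sold [FIFO — oldest first]: 381 @ $13.80 + 113 @ $16.50 + 55 @ $15.50 + 312 @ $20.15 + 260 @ $22.00 = $19,981.60
Ending inventory: 73 @ $22.00 + 144 @ $19.60 = $4,428.40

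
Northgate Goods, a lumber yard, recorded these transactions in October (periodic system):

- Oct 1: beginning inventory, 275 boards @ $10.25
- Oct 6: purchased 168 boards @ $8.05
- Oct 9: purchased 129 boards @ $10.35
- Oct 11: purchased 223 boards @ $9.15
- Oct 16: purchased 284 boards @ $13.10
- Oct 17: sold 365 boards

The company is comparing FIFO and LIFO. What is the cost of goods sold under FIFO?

COGS = $3,543.25

FIFO COGS: 275 @ $10.25 + 90 @ $8.05 = $3,543.25
LIFO COGS: 284 @ $13.10 + 81 @ $9.15 = $4,461.55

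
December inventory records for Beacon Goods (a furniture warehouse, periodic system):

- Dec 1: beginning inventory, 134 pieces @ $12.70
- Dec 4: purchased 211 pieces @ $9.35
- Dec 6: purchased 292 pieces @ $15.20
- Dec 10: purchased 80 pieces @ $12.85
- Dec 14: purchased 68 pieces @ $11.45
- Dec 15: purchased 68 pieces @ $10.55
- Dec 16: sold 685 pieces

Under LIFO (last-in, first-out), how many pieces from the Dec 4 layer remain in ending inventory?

Dec 16, 685 sold [LIFO — newest first]: 68 @ $10.55 + 68 @ $11.45 + 80 @ $12.85 + 292 @ $15.20 + 177 @ $9.35 = $8,617.35
Ending inventory: 134 @ $12.70 + 34 @ $9.35 = $2,019.70

34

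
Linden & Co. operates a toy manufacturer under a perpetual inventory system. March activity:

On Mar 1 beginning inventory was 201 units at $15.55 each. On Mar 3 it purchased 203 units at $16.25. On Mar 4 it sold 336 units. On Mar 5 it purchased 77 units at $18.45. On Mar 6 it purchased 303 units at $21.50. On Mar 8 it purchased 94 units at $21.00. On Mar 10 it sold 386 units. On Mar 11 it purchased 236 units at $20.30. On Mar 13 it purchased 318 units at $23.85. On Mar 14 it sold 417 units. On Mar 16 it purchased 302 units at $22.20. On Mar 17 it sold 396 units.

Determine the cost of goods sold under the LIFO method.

COGS = $31,825.50

Mar 4, 336 sold [LIFO — newest first]: 203 @ $16.25 + 133 @ $15.55 = $5,366.90
Mar 10, 386 sold [LIFO — newest first]: 94 @ $21.00 + 292 @ $21.50 = $8,252.00
Mar 14, 417 sold [LIFO — newest first]: 318 @ $23.85 + 99 @ $20.30 = $9,594.00
Mar 17, 396 sold [LIFO — newest first]: 302 @ $22.20 + 94 @ $20.30 = $8,612.60
Total COGS = $5,366.90 + $8,252.00 + $9,594.00 + $8,612.60 = $31,825.50
Ending inventory: 68 @ $15.55 + 77 @ $18.45 + 11 @ $21.50 + 43 @ $20.30 = $3,587.45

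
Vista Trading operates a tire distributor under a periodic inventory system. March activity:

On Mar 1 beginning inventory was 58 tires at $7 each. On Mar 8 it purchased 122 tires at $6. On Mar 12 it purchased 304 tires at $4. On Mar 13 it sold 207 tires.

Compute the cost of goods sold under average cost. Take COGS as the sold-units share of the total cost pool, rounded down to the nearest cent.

COGS = $1,006.77

Mar 13, sell 207: 207/484 × $2,354.00 → $1,006.77
Ending inventory (cost pool remaining) = $1,347.23
Check: goods available $2,354.00 = COGS $1,006.77 + ending $1,347.23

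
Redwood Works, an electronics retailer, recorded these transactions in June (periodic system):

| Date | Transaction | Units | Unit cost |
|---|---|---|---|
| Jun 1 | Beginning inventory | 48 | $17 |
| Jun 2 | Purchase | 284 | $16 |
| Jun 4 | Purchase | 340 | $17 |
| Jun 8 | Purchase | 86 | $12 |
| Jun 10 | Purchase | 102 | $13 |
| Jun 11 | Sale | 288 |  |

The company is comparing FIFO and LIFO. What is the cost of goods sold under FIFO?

FIFO COGS: 48 @ $17 + 240 @ $16 = $4,656
LIFO COGS: 102 @ $13 + 86 @ $12 + 100 @ $17 = $4,058

COGS = $4,656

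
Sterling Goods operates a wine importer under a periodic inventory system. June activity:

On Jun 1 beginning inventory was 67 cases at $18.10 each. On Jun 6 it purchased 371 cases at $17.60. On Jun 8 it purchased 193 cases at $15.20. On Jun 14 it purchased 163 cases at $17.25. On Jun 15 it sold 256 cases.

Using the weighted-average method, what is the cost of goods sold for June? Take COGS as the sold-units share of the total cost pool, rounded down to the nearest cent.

COGS = $4,348.66

Jun 15, sell 256: 256/794 × $13,487.65 → $4,348.66
Ending inventory (cost pool remaining) = $9,138.99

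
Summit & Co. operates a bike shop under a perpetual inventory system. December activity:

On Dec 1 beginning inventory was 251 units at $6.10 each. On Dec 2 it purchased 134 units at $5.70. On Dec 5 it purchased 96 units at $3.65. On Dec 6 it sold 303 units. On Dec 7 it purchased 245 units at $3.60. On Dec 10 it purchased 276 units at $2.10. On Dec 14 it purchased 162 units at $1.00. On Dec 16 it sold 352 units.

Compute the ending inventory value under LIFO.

Dec 6, 303 sold [LIFO — newest first]: 96 @ $3.65 + 134 @ $5.70 + 73 @ $6.10 = $1,559.50
Dec 16, 352 sold [LIFO — newest first]: 162 @ $1.00 + 190 @ $2.10 = $561.00
Total COGS = $1,559.50 + $561.00 = $2,120.50
Ending inventory: 178 @ $6.10 + 245 @ $3.60 + 86 @ $2.10 = $2,148.40

Ending inventory = $2,148.40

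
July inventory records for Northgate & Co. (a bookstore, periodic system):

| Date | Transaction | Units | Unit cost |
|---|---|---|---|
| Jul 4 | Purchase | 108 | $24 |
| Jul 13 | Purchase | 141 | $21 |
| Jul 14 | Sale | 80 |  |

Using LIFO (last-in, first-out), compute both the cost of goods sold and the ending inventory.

Jul 14, 80 sold [LIFO — newest first]: 80 @ $21 = $1,680
Ending inventory: 108 @ $24 + 61 @ $21 = $3,873
Check: goods available $5,553 = COGS $1,680 + ending $3,873

COGS = $1,680; ending inventory = $3,873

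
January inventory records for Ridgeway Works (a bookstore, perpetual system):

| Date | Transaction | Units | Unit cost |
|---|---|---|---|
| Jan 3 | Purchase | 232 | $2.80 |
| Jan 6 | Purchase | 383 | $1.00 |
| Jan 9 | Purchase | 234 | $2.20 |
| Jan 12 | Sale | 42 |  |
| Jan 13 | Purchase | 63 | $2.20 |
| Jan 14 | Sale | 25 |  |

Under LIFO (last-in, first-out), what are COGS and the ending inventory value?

Jan 12, 42 sold [LIFO — newest first]: 42 @ $2.20 = $92.40
Jan 14, 25 sold [LIFO — newest first]: 25 @ $2.20 = $55.00
Total COGS = $92.40 + $55.00 = $147.40
Ending inventory: 232 @ $2.80 + 383 @ $1.00 + 192 @ $2.20 + 38 @ $2.20 = $1,538.60

COGS = $147.40; ending inventory = $1,538.60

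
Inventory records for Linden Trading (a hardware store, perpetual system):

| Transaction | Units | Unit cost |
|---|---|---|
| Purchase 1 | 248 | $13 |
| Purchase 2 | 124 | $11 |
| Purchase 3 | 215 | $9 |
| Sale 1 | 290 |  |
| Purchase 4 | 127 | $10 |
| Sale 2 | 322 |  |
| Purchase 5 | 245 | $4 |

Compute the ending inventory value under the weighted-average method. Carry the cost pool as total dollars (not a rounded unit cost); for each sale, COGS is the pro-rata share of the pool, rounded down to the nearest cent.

After Purchase 1: 248 on hand, pool $3,224.00 (≈ $13.0000 each)
After Purchase 2: 372 on hand, pool $4,588.00 (≈ $12.3333 each)
After Purchase 3: 587 on hand, pool $6,523.00 (≈ $11.1124 each)
Sale 1, sell 290: 290/587 × $6,523.00 → $3,222.60
After Purchase 4: 424 on hand, pool $4,570.40 (≈ $10.7792 each)
Sale 2, sell 322: 322/424 × $4,570.40 → $3,470.91
After Purchase 5: 347 on hand, pool $2,079.49 (≈ $5.9928 each)
Total COGS = $3,222.60 + $3,470.91 = $6,693.51
Ending inventory (cost pool remaining) = $2,079.49
Check: goods available $8,773.00 = COGS $6,693.51 + ending $2,079.49

Ending inventory = $2,079.49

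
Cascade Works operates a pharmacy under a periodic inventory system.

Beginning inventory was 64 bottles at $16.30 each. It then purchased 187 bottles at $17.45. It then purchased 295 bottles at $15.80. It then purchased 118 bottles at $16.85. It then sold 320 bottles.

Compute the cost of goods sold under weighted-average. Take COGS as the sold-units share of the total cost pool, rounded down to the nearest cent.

Sale 1, sell 320: 320/664 × $10,955.65 → $5,279.83
Ending inventory (cost pool remaining) = $5,675.82

COGS = $5,279.83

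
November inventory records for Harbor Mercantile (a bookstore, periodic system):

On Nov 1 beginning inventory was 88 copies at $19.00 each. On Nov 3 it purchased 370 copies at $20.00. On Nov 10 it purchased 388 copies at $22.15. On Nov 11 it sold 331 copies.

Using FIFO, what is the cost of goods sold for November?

Nov 11, 331 sold [FIFO — oldest first]: 88 @ $19.00 + 243 @ $20.00 = $6,532.00
Ending inventory: 127 @ $20.00 + 388 @ $22.15 = $11,134.20

COGS = $6,532.00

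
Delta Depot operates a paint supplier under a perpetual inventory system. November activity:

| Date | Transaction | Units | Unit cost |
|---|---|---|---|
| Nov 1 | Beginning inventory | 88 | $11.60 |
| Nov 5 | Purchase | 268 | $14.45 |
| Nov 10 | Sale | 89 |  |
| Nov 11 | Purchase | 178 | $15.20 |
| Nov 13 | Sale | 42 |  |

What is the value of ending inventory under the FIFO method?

Nov 10, 89 sold [FIFO — oldest first]: 88 @ $11.60 + 1 @ $14.45 = $1,035.25
Nov 13, 42 sold [FIFO — oldest first]: 42 @ $14.45 = $606.90
Total COGS = $1,035.25 + $606.90 = $1,642.15
Ending inventory: 225 @ $14.45 + 178 @ $15.20 = $5,956.85

Ending inventory = $5,956.85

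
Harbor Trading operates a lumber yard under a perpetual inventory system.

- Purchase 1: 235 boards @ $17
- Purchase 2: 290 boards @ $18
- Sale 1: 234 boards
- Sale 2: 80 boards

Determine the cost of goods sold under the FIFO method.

Sale 1 (234) [FIFO — oldest first]: 234 @ $17 = $3,978
Sale 2 (80) [FIFO — oldest first]: 1 @ $17 + 79 @ $18 = $1,439
Total COGS = $3,978 + $1,439 = $5,417
Ending inventory: 211 @ $18 = $3,798
Check: goods available $9,215 = COGS $5,417 + ending $3,798

COGS = $5,417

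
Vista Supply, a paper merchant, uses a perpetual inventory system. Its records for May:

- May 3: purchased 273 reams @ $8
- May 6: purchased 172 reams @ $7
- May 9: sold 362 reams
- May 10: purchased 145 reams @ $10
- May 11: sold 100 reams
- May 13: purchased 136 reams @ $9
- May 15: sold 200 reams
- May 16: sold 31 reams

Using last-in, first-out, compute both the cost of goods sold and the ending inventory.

May 9, 362 sold [LIFO — newest first]: 172 @ $7 + 190 @ $8 = $2,724
May 11, 100 sold [LIFO — newest first]: 100 @ $10 = $1,000
May 15, 200 sold [LIFO — newest first]: 136 @ $9 + 45 @ $10 + 19 @ $8 = $1,826
May 16, 31 sold [LIFO — newest first]: 31 @ $8 = $248
Total COGS = $2,724 + $1,000 + $1,826 + $248 = $5,798
Ending inventory: 33 @ $8 = $264

COGS = $5,798; ending inventory = $264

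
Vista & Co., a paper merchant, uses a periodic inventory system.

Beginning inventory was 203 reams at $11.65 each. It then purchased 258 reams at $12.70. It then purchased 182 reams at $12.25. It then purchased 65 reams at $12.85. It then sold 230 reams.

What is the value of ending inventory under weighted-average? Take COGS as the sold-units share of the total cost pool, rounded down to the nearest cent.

Sale 1, sell 230: 230/708 × $8,706.30 → $2,828.31
Ending inventory (cost pool remaining) = $5,877.99

Ending inventory = $5,877.99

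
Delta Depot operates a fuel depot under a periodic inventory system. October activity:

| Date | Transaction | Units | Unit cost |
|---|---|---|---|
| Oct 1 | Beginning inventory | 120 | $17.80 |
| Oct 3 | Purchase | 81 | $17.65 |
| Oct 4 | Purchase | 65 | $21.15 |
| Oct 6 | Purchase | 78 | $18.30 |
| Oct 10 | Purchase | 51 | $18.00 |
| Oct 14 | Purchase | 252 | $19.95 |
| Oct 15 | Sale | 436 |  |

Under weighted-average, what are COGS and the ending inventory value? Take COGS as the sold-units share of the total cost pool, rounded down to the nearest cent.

COGS = $8,297.61; ending inventory = $4,015.59

Oct 15, sell 436: 436/647 × $12,313.20 → $8,297.61
Ending inventory (cost pool remaining) = $4,015.59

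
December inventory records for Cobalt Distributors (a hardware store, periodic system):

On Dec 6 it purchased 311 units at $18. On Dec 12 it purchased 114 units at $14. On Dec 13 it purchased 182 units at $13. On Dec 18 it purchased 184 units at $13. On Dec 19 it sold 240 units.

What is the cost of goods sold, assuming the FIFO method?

COGS = $4,320

Dec 19, 240 sold [FIFO — oldest first]: 240 @ $18 = $4,320
Ending inventory: 71 @ $18 + 114 @ $14 + 182 @ $13 + 184 @ $13 = $7,632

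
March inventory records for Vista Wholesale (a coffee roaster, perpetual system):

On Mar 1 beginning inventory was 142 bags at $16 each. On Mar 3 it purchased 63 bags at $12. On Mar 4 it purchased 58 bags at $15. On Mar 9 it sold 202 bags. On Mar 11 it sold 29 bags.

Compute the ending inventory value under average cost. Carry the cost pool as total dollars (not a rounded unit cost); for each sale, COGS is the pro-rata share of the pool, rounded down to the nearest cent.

Ending inventory = $474.29

After Mar 1: 142 on hand, pool $2,272.00 (≈ $16.0000 each)
After Mar 3: 205 on hand, pool $3,028.00 (≈ $14.7707 each)
After Mar 4: 263 on hand, pool $3,898.00 (≈ $14.8213 each)
Mar 9, sell 202: 202/263 × $3,898.00 → $2,993.90
Mar 11, sell 29: 29/61 × $904.10 → $429.81
Total COGS = $2,993.90 + $429.81 = $3,423.71
Ending inventory (cost pool remaining) = $474.29
Check: goods available $3,898.00 = COGS $3,423.71 + ending $474.29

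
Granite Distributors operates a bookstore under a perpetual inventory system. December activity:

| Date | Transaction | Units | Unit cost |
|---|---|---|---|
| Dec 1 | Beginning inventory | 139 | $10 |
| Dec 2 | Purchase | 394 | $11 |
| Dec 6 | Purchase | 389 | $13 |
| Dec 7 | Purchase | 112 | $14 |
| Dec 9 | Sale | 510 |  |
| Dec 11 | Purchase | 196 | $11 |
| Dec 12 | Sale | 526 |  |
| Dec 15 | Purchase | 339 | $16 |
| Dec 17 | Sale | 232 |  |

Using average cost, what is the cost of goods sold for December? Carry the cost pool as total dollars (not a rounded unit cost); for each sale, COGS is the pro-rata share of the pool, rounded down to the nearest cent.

After Dec 1: 139 on hand, pool $1,390.00 (≈ $10.0000 each)
After Dec 2: 533 on hand, pool $5,724.00 (≈ $10.7392 each)
After Dec 6: 922 on hand, pool $10,781.00 (≈ $11.6931 each)
After Dec 7: 1034 on hand, pool $12,349.00 (≈ $11.9429 each)
Dec 9, sell 510: 510/1034 × $12,349.00 → $6,090.89
After Dec 11: 720 on hand, pool $8,414.11 (≈ $11.6863 each)
Dec 12, sell 526: 526/720 × $8,414.11 → $6,146.97
After Dec 15: 533 on hand, pool $7,691.14 (≈ $14.4299 each)
Dec 17, sell 232: 232/533 × $7,691.14 → $3,347.73
Total COGS = $6,090.89 + $6,146.97 + $3,347.73 = $15,585.59
Ending inventory (cost pool remaining) = $4,343.41

COGS = $15,585.59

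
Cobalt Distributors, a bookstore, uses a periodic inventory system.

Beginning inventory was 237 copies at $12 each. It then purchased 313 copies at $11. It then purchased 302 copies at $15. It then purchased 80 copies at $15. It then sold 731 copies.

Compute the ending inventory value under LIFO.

Sale 1 (731) [LIFO — newest first]: 80 @ $15 + 302 @ $15 + 313 @ $11 + 36 @ $12 = $9,605
Ending inventory: 201 @ $12 = $2,412
Check: goods available $12,017 = COGS $9,605 + ending $2,412

Ending inventory = $2,412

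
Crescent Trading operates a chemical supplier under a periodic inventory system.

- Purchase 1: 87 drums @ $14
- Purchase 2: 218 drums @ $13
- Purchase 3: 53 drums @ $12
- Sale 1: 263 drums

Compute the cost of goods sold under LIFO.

Sale 1 (263) [LIFO — newest first]: 53 @ $12 + 210 @ $13 = $3,366
Ending inventory: 87 @ $14 + 8 @ $13 = $1,322
Check: goods available $4,688 = COGS $3,366 + ending $1,322

COGS = $3,366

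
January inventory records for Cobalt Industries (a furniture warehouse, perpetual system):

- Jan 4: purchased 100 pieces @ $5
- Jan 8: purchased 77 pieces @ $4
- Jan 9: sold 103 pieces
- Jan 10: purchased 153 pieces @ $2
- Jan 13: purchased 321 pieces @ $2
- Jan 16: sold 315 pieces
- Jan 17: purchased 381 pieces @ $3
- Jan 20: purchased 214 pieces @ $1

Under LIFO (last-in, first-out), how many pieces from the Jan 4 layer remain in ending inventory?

74

Jan 9, 103 sold [LIFO — newest first]: 77 @ $4 + 26 @ $5 = $438
Jan 16, 315 sold [LIFO — newest first]: 315 @ $2 = $630
Total COGS = $438 + $630 = $1,068
Ending inventory: 74 @ $5 + 153 @ $2 + 6 @ $2 + 381 @ $3 + 214 @ $1 = $2,045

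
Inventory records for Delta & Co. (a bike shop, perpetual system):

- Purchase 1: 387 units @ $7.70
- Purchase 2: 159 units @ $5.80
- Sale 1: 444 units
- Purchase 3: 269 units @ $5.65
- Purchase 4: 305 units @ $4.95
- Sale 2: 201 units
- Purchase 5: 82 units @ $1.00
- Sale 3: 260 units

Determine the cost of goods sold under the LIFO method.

COGS = $5,126.55

Sale 1 (444) [LIFO — newest first]: 159 @ $5.80 + 285 @ $7.70 = $3,116.70
Sale 2 (201) [LIFO — newest first]: 201 @ $4.95 = $994.95
Sale 3 (260) [LIFO — newest first]: 82 @ $1.00 + 104 @ $4.95 + 74 @ $5.65 = $1,014.90
Total COGS = $3,116.70 + $994.95 + $1,014.90 = $5,126.55
Ending inventory: 102 @ $7.70 + 195 @ $5.65 = $1,887.15
Check: goods available $7,013.70 = COGS $5,126.55 + ending $1,887.15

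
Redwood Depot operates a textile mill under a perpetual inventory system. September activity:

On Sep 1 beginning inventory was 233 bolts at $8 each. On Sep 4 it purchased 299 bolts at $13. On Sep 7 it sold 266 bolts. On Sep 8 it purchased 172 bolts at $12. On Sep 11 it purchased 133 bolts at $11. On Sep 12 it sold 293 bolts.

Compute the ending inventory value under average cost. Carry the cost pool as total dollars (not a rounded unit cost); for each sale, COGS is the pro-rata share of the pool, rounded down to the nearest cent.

After Sep 1: 233 on hand, pool $1,864.00 (≈ $8.0000 each)
After Sep 4: 532 on hand, pool $5,751.00 (≈ $10.8102 each)
Sep 7, sell 266: 266/532 × $5,751.00 → $2,875.50
After Sep 8: 438 on hand, pool $4,939.50 (≈ $11.2774 each)
After Sep 11: 571 on hand, pool $6,402.50 (≈ $11.2128 each)
Sep 12, sell 293: 293/571 × $6,402.50 → $3,285.34
Total COGS = $2,875.50 + $3,285.34 = $6,160.84
Ending inventory (cost pool remaining) = $3,117.16

Ending inventory = $3,117.16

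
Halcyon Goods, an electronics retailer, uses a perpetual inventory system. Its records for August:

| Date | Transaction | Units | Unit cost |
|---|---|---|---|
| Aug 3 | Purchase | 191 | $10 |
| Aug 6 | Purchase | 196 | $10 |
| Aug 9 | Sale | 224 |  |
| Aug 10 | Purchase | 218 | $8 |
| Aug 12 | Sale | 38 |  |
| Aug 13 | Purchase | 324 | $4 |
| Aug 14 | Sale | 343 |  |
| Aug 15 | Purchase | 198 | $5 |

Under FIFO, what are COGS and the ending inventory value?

Aug 9, 224 sold [FIFO — oldest first]: 191 @ $10 + 33 @ $10 = $2,240
Aug 12, 38 sold [FIFO — oldest first]: 38 @ $10 = $380
Aug 14, 343 sold [FIFO — oldest first]: 125 @ $10 + 218 @ $8 = $2,994
Total COGS = $2,240 + $380 + $2,994 = $5,614
Ending inventory: 324 @ $4 + 198 @ $5 = $2,286
Check: goods available $7,900 = COGS $5,614 + ending $2,286

COGS = $5,614; ending inventory = $2,286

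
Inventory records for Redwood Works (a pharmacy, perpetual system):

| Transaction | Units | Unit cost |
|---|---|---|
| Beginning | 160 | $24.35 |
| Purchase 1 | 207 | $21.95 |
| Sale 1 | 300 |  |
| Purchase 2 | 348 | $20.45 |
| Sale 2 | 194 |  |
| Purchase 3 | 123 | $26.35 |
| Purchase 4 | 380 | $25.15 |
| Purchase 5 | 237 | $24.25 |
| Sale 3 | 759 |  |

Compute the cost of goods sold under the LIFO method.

Sale 1 (300) [LIFO — newest first]: 207 @ $21.95 + 93 @ $24.35 = $6,808.20
Sale 2 (194) [LIFO — newest first]: 194 @ $20.45 = $3,967.30
Sale 3 (759) [LIFO — newest first]: 237 @ $24.25 + 380 @ $25.15 + 123 @ $26.35 + 19 @ $20.45 = $18,933.85
Total COGS = $6,808.20 + $3,967.30 + $18,933.85 = $29,709.35
Ending inventory: 67 @ $24.35 + 135 @ $20.45 = $4,392.20

COGS = $29,709.35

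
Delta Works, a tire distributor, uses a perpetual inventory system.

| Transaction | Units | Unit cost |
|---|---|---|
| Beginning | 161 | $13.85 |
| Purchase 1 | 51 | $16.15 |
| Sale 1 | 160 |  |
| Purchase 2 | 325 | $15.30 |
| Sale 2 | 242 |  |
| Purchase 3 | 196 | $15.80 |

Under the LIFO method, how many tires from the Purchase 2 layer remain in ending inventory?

83

Sale 1 (160) [LIFO — newest first]: 51 @ $16.15 + 109 @ $13.85 = $2,333.30
Sale 2 (242) [LIFO — newest first]: 242 @ $15.30 = $3,702.60
Total COGS = $2,333.30 + $3,702.60 = $6,035.90
Ending inventory: 52 @ $13.85 + 83 @ $15.30 + 196 @ $15.80 = $5,086.90
Check: goods available $11,122.80 = COGS $6,035.90 + ending $5,086.90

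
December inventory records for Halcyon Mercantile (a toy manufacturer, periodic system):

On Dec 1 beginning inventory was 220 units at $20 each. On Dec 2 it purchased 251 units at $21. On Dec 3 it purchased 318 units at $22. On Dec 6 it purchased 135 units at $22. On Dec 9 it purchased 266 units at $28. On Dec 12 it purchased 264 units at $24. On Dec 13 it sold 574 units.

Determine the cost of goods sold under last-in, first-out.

Dec 13, 574 sold [LIFO — newest first]: 264 @ $24 + 266 @ $28 + 44 @ $22 = $14,752
Ending inventory: 220 @ $20 + 251 @ $21 + 318 @ $22 + 91 @ $22 = $18,669

COGS = $14,752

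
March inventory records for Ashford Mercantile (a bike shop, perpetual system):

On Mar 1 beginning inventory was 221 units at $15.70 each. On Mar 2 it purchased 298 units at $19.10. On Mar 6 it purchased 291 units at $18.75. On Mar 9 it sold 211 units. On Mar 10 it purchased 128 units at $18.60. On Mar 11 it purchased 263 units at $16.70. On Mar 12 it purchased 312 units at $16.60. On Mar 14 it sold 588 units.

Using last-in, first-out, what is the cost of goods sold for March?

Mar 9, 211 sold [LIFO — newest first]: 211 @ $18.75 = $3,956.25
Mar 14, 588 sold [LIFO — newest first]: 312 @ $16.60 + 263 @ $16.70 + 13 @ $18.60 = $9,813.10
Total COGS = $3,956.25 + $9,813.10 = $13,769.35
Ending inventory: 221 @ $15.70 + 298 @ $19.10 + 80 @ $18.75 + 115 @ $18.60 = $12,800.50

COGS = $13,769.35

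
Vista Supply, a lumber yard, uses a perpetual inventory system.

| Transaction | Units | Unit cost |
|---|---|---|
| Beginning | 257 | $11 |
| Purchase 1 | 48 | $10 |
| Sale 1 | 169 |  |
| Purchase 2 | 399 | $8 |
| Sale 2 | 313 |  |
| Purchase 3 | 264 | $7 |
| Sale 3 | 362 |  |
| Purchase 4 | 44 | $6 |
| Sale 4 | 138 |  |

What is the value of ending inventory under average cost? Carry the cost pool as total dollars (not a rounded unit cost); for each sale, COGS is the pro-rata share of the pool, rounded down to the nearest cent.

After Beginning: 257 on hand, pool $2,827.00 (≈ $11.0000 each)
After Purchase 1: 305 on hand, pool $3,307.00 (≈ $10.8426 each)
Sale 1, sell 169: 169/305 × $3,307.00 → $1,832.40
After Purchase 2: 535 on hand, pool $4,666.60 (≈ $8.7226 each)
Sale 2, sell 313: 313/535 × $4,666.60 → $2,730.17
After Purchase 3: 486 on hand, pool $3,784.43 (≈ $7.7869 each)
Sale 3, sell 362: 362/486 × $3,784.43 → $2,818.85
After Purchase 4: 168 on hand, pool $1,229.58 (≈ $7.3189 each)
Sale 4, sell 138: 138/168 × $1,229.58 → $1,010.01
Total COGS = $1,832.40 + $2,730.17 + $2,818.85 + $1,010.01 = $8,391.43
Ending inventory (cost pool remaining) = $219.57

Ending inventory = $219.57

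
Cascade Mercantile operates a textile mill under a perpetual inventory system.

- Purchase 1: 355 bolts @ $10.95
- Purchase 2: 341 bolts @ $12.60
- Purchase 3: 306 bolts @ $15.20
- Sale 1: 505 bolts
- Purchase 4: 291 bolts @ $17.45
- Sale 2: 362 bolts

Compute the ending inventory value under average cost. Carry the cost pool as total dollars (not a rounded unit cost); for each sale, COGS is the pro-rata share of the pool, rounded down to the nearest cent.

Ending inventory = $6,186.87

After Purchase 1: 355 on hand, pool $3,887.25 (≈ $10.9500 each)
After Purchase 2: 696 on hand, pool $8,183.85 (≈ $11.7584 each)
After Purchase 3: 1002 on hand, pool $12,835.05 (≈ $12.8094 each)
Sale 1, sell 505: 505/1002 × $12,835.05 → $6,468.76
After Purchase 4: 788 on hand, pool $11,444.24 (≈ $14.5231 each)
Sale 2, sell 362: 362/788 × $11,444.24 → $5,257.37
Total COGS = $6,468.76 + $5,257.37 = $11,726.13
Ending inventory (cost pool remaining) = $6,186.87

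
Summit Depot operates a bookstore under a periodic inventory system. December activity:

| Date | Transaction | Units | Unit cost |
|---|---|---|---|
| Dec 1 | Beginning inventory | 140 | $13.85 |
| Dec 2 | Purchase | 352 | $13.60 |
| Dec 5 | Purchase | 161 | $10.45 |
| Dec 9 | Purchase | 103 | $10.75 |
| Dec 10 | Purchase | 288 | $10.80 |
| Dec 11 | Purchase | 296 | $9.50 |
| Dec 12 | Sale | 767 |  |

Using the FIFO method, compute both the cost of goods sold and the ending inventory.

COGS = $9,634.70; ending inventory = $5,803.60

Dec 12, 767 sold [FIFO — oldest first]: 140 @ $13.85 + 352 @ $13.60 + 161 @ $10.45 + 103 @ $10.75 + 11 @ $10.80 = $9,634.70
Ending inventory: 277 @ $10.80 + 296 @ $9.50 = $5,803.60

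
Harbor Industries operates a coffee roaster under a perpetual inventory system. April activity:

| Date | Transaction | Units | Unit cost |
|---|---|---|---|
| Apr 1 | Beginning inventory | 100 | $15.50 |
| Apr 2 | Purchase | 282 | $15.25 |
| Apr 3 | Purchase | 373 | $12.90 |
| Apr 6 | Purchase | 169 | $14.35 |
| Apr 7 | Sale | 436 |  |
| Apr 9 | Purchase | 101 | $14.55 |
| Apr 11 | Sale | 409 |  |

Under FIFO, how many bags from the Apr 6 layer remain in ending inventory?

Apr 7, 436 sold [FIFO — oldest first]: 100 @ $15.50 + 282 @ $15.25 + 54 @ $12.90 = $6,547.10
Apr 11, 409 sold [FIFO — oldest first]: 319 @ $12.90 + 90 @ $14.35 = $5,406.60
Total COGS = $6,547.10 + $5,406.60 = $11,953.70
Ending inventory: 79 @ $14.35 + 101 @ $14.55 = $2,603.20
Check: goods available $14,556.90 = COGS $11,953.70 + ending $2,603.20

79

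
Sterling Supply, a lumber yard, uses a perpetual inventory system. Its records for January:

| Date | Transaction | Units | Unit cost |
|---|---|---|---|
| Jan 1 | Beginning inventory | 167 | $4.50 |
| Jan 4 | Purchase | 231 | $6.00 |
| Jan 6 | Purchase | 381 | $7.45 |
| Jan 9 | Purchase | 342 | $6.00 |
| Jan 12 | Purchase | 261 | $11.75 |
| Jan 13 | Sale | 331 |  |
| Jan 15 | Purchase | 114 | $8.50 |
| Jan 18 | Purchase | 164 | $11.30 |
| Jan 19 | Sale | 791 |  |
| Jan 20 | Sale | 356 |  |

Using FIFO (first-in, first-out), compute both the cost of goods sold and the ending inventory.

COGS = $10,910.70; ending inventory = $2,006.20

Jan 13, 331 sold [FIFO — oldest first]: 167 @ $4.50 + 164 @ $6.00 = $1,735.50
Jan 19, 791 sold [FIFO — oldest first]: 67 @ $6.00 + 381 @ $7.45 + 342 @ $6.00 + 1 @ $11.75 = $5,304.20
Jan 20, 356 sold [FIFO — oldest first]: 260 @ $11.75 + 96 @ $8.50 = $3,871.00
Total COGS = $1,735.50 + $5,304.20 + $3,871.00 = $10,910.70
Ending inventory: 18 @ $8.50 + 164 @ $11.30 = $2,006.20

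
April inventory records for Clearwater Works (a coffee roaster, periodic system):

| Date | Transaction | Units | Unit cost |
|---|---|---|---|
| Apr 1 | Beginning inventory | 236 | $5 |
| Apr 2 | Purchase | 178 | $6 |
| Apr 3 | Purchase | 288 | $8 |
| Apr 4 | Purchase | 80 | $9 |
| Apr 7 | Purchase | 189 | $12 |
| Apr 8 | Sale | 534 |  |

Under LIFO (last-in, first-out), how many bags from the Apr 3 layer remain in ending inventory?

Apr 8, 534 sold [LIFO — newest first]: 189 @ $12 + 80 @ $9 + 265 @ $8 = $5,108
Ending inventory: 236 @ $5 + 178 @ $6 + 23 @ $8 = $2,432
Check: goods available $7,540 = COGS $5,108 + ending $2,432

23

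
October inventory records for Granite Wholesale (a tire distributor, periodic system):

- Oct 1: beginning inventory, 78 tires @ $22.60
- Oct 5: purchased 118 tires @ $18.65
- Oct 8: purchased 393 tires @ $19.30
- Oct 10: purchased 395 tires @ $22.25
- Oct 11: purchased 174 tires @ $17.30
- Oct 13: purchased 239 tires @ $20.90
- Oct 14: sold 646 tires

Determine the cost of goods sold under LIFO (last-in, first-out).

Oct 14, 646 sold [LIFO — newest first]: 239 @ $20.90 + 174 @ $17.30 + 233 @ $22.25 = $13,189.55
Ending inventory: 78 @ $22.60 + 118 @ $18.65 + 393 @ $19.30 + 162 @ $22.25 = $15,152.90
Check: goods available $28,342.45 = COGS $13,189.55 + ending $15,152.90

COGS = $13,189.55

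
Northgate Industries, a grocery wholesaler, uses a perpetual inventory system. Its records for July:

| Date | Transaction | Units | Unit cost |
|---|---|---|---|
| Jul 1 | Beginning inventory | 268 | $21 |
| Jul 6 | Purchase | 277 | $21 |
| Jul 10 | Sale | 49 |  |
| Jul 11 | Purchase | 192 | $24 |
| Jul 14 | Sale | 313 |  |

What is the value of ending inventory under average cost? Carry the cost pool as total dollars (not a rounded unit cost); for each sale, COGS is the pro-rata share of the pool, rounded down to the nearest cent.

After Jul 1: 268 on hand, pool $5,628.00 (≈ $21.0000 each)
After Jul 6: 545 on hand, pool $11,445.00 (≈ $21.0000 each)
Jul 10, sell 49: 49/545 × $11,445.00 → $1,029.00
After Jul 11: 688 on hand, pool $15,024.00 (≈ $21.8372 each)
Jul 14, sell 313: 313/688 × $15,024.00 → $6,835.04
Total COGS = $1,029.00 + $6,835.04 = $7,864.04
Ending inventory (cost pool remaining) = $8,188.96
Check: goods available $16,053.00 = COGS $7,864.04 + ending $8,188.96

Ending inventory = $8,188.96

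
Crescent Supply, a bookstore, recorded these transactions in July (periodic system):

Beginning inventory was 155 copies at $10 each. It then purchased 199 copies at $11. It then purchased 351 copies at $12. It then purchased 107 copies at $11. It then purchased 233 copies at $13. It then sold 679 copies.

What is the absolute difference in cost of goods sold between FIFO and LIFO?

$635

FIFO COGS: 155 @ $10 + 199 @ $11 + 325 @ $12 = $7,639
LIFO COGS: 233 @ $13 + 107 @ $11 + 339 @ $12 = $8,274
Difference = |$7,639 − $8,274| = $635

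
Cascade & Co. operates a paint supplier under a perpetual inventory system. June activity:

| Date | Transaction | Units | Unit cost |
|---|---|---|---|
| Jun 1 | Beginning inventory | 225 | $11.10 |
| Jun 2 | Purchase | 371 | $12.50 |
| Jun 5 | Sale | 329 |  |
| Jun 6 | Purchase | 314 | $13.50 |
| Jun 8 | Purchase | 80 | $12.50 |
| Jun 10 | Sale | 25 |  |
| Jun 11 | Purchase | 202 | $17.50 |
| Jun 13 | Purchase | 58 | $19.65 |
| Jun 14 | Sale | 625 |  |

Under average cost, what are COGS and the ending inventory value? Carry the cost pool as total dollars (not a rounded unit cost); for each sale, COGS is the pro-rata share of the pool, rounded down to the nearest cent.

After Jun 1: 225 on hand, pool $2,497.50 (≈ $11.1000 each)
After Jun 2: 596 on hand, pool $7,135.00 (≈ $11.9715 each)
Jun 5, sell 329: 329/596 × $7,135.00 → $3,938.61
After Jun 6: 581 on hand, pool $7,435.39 (≈ $12.7976 each)
After Jun 8: 661 on hand, pool $8,435.39 (≈ $12.7616 each)
Jun 10, sell 25: 25/661 × $8,435.39 → $319.03
After Jun 11: 838 on hand, pool $11,651.36 (≈ $13.9038 each)
After Jun 13: 896 on hand, pool $12,791.06 (≈ $14.2757 each)
Jun 14, sell 625: 625/896 × $12,791.06 → $8,922.33
Total COGS = $3,938.61 + $319.03 + $8,922.33 = $13,179.97
Ending inventory (cost pool remaining) = $3,868.73
Check: goods available $17,048.70 = COGS $13,179.97 + ending $3,868.73

COGS = $13,179.97; ending inventory = $3,868.73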